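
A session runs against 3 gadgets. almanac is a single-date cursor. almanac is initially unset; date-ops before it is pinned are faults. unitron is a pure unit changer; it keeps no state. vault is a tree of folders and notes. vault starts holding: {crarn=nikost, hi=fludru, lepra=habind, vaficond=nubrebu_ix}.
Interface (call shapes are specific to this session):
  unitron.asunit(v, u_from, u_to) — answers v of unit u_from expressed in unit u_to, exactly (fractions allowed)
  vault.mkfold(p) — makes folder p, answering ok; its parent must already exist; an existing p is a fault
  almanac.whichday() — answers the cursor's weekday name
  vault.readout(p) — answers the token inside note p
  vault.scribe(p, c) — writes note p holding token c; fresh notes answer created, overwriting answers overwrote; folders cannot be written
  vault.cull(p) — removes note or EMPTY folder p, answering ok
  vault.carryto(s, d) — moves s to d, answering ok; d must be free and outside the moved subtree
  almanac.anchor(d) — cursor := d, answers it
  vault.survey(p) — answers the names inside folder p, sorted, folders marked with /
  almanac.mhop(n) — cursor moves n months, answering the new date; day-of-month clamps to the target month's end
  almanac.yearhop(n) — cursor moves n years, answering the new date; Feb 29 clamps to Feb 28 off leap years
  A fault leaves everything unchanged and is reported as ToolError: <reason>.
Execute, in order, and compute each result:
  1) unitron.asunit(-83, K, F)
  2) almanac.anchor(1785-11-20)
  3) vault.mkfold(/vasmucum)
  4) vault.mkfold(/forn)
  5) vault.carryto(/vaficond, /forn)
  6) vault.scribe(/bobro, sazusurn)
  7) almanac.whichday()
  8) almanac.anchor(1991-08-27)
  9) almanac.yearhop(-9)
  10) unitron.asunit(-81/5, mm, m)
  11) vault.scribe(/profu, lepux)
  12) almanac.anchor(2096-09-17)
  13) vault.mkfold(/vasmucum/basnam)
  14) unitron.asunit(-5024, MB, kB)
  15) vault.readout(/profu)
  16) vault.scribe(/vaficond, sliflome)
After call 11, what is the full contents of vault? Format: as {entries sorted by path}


Answer: {bobro=sazusurn, crarn=nikost, forn/, hi=fludru, lepra=habind, profu=lepux, vaficond=nubrebu_ix, vasmucum/}

Derivation:
Step: asunit[v→-83; u_from→K; u_to→F]
Result: -60907/100
Step: anchor[d→1785-11-20]
Result: 1785-11-20
Step: mkfold[p→/vasmucum]
Result: ok
Step: mkfold[p→/forn]
Result: ok
Step: carryto[s→/vaficond; d→/forn]
Result: ToolError: exists
Step: scribe[p→/bobro; c→sazusurn]
Result: created
Step: whichday[]
Result: Sunday
Step: anchor[d→1991-08-27]
Result: 1991-08-27
Step: yearhop[n→-9]
Result: 1982-08-27
Step: asunit[v→-81/5; u_from→mm; u_to→m]
Result: -81/5000
Step: scribe[p→/profu; c→lepux]
Result: created
Step: anchor[d→2096-09-17]
Result: 2096-09-17
Step: mkfold[p→/vasmucum/basnam]
Result: ok
Step: asunit[v→-5024; u_from→MB; u_to→kB]
Result: -5024000
Step: readout[p→/profu]
Result: lepux
Step: scribe[p→/vaficond; c→sliflome]
Result: overwrote


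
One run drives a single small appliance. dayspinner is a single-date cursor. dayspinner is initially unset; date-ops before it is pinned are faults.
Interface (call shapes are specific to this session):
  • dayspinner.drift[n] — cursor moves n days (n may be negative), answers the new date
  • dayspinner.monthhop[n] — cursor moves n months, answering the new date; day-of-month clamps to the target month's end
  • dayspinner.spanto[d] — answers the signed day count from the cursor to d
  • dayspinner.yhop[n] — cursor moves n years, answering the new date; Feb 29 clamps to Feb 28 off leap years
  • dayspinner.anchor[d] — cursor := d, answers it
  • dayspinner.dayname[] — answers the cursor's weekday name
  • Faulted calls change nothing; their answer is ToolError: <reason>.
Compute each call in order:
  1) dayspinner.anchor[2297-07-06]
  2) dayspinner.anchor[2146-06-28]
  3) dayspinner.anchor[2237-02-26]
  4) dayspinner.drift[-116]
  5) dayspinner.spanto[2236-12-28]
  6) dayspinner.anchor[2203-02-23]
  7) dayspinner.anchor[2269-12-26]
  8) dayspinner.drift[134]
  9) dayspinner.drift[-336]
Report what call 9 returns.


I call dayspinner.anchor(d: 2297-07-06), → 2297-07-06.
I use dayspinner.anchor(d: 2146-06-28): 2146-06-28.
Invoking dayspinner.anchor(d: 2237-02-26), and get 2237-02-26.
I try dayspinner.drift(n: -116), and observe 2236-11-02.
Calling dayspinner.spanto(d: 2236-12-28), giving 56.
I invoke dayspinner.anchor(d: 2203-02-23), giving 2203-02-23.
Next I call dayspinner.anchor(d: 2269-12-26), and see 2269-12-26.
I run dayspinner.drift(n: 134), yielding 2270-05-09.
I use dayspinner.drift(n: -336), giving 2269-06-07.

Answer: 2269-06-07


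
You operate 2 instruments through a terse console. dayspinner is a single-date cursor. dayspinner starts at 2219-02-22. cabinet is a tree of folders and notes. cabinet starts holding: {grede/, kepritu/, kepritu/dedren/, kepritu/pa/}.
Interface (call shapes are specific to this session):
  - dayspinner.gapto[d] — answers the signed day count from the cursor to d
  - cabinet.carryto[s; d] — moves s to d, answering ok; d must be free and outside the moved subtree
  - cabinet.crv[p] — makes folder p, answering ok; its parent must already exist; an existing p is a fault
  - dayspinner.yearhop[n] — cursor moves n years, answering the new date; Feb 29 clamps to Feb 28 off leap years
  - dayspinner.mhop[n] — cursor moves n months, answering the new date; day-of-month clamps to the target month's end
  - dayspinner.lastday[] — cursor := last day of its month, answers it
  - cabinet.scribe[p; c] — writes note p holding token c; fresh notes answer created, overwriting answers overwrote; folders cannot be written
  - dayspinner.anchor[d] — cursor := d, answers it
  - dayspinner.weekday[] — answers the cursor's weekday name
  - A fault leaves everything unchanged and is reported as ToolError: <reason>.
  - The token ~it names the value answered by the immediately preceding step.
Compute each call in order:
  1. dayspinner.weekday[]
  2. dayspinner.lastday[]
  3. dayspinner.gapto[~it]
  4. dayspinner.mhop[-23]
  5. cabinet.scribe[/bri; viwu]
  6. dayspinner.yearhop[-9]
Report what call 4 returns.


Do: dayspinner.weekday[]
See: Monday
Do: dayspinner.lastday[]
See: 2219-02-28
Do: dayspinner.gapto[~it]
See: 0
Do: dayspinner.mhop[-23]
See: 2217-03-28
Do: cabinet.scribe[/bri; viwu]
See: created
Do: dayspinner.yearhop[-9]
See: 2208-03-28

Answer: 2217-03-28


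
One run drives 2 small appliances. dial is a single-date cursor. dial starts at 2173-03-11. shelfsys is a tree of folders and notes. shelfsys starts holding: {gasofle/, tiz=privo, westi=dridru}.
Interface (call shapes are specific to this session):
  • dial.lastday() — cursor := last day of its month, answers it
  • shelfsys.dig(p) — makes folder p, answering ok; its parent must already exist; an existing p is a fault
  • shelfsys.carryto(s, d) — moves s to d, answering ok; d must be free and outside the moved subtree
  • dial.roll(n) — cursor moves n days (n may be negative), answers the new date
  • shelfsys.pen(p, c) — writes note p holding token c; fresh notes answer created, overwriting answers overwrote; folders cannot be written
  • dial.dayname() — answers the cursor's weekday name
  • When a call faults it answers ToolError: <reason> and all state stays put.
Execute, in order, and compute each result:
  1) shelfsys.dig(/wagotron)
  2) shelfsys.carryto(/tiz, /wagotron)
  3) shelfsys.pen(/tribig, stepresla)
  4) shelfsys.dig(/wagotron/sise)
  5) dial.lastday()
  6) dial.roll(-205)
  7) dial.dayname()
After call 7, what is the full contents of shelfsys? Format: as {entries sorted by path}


Answer: {gasofle/, tiz=privo, tribig=stepresla, wagotron/, wagotron/sise/, westi=dridru}

Derivation:
% shelfsys.dig p=/wagotron
:: ok
% shelfsys.carryto s=/tiz d=/wagotron
:: ToolError: exists
% shelfsys.pen p=/tribig c=stepresla
:: created
% shelfsys.dig p=/wagotron/sise
:: ok
% dial.lastday
:: 2173-03-31
% dial.roll n=-205
:: 2172-09-07
% dial.dayname
:: Monday


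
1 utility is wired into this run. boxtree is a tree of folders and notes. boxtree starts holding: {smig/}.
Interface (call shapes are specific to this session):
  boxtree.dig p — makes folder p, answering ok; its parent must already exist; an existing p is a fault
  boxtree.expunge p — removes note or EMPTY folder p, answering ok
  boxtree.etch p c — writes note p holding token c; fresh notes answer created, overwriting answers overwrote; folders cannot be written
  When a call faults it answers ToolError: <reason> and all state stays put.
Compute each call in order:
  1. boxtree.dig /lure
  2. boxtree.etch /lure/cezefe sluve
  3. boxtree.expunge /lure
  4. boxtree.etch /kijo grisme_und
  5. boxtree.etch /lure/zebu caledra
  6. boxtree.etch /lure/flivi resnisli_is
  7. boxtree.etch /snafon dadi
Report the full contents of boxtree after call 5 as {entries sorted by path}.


CALL dig[p='/lure']
RET  ok
CALL etch[p='/lure/cezefe'; c='sluve']
RET  created
CALL expunge[p='/lure']
RET  ToolError: not empty
CALL etch[p='/kijo'; c='grisme_und']
RET  created
CALL etch[p='/lure/zebu'; c='caledra']
RET  created
CALL etch[p='/lure/flivi'; c='resnisli_is']
RET  created
CALL etch[p='/snafon'; c='dadi']
RET  created

Answer: {kijo=grisme_und, lure/, lure/cezefe=sluve, lure/zebu=caledra, smig/}


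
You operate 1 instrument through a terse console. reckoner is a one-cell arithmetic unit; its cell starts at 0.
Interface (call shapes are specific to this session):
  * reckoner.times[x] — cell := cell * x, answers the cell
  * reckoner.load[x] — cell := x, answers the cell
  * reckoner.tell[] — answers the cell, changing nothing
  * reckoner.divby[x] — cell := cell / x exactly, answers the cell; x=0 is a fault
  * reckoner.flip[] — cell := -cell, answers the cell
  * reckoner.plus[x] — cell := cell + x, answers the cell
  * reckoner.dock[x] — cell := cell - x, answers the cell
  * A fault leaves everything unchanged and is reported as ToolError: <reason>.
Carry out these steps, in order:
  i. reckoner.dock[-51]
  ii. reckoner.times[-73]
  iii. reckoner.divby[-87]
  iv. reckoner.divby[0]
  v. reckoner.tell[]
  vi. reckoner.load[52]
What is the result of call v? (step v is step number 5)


Answer: 1241/29

Derivation:
>> reckoner.dock(x→-51)
<< 51
>> reckoner.times(x→-73)
<< -3723
>> reckoner.divby(x→-87)
<< 1241/29
>> reckoner.divby(x→0)
<< ToolError: division by zero
>> reckoner.tell()
<< 1241/29
>> reckoner.load(x→52)
<< 52


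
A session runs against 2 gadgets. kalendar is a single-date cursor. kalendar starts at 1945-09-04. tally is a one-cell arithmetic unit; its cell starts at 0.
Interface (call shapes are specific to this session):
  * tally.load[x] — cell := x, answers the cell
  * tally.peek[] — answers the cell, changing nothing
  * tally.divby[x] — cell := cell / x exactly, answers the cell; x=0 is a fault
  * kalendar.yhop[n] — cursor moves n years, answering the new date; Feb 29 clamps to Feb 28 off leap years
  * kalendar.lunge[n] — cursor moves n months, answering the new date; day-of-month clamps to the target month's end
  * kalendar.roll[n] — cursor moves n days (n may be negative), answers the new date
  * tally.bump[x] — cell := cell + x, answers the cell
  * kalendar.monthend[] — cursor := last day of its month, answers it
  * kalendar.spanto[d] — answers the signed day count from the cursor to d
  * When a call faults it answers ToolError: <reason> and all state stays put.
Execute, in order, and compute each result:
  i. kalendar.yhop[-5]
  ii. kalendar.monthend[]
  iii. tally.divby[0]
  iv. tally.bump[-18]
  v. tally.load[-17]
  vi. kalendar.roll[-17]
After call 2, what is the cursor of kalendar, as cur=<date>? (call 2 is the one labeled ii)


[in] yhop n: -5
:: 1940-09-04
[in] monthend
:: 1940-09-30
[in] divby x: 0
:: ToolError: division by zero
[in] bump x: -18
:: -18
[in] load x: -17
:: -17
[in] roll n: -17
:: 1940-09-13

Answer: cur=1940-09-30


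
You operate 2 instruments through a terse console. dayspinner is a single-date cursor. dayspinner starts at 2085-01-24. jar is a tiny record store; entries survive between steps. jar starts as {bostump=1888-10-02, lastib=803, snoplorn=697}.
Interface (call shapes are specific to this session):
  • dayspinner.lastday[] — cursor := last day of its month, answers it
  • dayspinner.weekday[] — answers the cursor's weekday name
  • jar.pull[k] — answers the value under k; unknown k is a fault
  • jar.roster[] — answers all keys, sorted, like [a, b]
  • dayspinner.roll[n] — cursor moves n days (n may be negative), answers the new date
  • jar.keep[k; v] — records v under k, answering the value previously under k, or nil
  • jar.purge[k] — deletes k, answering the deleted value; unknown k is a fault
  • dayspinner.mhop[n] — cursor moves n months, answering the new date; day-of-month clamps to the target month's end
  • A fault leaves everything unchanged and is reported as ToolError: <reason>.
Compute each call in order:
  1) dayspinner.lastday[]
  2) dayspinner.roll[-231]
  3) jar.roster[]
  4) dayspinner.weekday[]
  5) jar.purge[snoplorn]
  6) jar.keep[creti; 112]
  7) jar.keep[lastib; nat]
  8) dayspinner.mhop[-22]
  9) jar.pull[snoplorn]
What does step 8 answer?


Answer: 2082-08-14

Derivation:
# dayspinner.lastday() == 2085-01-31
# dayspinner.roll(n='-231') == 2084-06-14
# jar.roster() == [bostump, lastib, snoplorn]
# dayspinner.weekday() == Wednesday
# jar.purge(k='snoplorn') == 697
# jar.keep(k='creti', v='112') == nil
# jar.keep(k='lastib', v='nat') == 803
# dayspinner.mhop(n='-22') == 2082-08-14
# jar.pull(k='snoplorn') == ToolError: no such key snoplorn


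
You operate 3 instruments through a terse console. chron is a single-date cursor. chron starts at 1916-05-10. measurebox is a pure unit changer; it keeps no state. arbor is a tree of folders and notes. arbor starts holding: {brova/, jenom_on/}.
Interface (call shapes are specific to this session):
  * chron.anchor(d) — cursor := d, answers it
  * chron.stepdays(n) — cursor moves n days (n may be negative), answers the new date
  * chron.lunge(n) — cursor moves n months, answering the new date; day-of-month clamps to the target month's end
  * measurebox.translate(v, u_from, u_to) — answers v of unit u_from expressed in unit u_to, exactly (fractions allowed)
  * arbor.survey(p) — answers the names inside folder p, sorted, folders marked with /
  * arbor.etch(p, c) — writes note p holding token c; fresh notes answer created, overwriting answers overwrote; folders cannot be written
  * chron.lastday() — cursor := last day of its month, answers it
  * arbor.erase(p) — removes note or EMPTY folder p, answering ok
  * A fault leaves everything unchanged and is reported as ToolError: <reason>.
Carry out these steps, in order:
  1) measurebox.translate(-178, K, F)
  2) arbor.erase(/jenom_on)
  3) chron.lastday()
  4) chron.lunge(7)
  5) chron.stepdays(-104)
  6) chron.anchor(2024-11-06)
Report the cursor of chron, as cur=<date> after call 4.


Answer: cur=1916-12-31

Derivation:
$ translate v: -178 u_from: K u_to: F
:: -78007/100
$ erase p: /jenom_on
:: ok
$ lastday
:: 1916-05-31
$ lunge n: 7
:: 1916-12-31
$ stepdays n: -104
:: 1916-09-18
$ anchor d: 2024-11-06
:: 2024-11-06


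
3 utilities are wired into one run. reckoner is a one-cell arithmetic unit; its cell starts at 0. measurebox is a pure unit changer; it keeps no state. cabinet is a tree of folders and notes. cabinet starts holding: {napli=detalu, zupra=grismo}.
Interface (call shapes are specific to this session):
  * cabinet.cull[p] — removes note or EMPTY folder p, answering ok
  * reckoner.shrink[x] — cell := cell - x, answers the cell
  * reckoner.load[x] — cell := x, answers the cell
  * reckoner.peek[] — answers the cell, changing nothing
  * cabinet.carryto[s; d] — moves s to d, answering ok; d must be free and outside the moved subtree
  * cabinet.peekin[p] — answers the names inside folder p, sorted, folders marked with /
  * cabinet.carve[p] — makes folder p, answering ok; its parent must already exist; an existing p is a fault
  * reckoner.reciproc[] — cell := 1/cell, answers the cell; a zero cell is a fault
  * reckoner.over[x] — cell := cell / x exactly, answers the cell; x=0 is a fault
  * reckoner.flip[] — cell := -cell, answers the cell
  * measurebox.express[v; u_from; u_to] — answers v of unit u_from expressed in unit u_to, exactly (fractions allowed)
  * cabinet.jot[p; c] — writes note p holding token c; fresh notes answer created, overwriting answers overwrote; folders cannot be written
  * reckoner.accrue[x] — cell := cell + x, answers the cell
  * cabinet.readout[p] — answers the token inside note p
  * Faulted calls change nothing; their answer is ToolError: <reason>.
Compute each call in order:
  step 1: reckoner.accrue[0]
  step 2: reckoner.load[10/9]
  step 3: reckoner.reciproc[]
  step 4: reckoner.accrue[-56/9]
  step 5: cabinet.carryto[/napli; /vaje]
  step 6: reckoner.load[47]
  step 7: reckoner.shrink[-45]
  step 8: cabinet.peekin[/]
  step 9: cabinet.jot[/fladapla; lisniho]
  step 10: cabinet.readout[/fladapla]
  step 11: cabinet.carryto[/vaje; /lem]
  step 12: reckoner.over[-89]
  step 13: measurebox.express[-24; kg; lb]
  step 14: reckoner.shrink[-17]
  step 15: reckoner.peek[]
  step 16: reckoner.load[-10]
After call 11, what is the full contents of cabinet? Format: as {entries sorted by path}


Answer: {fladapla=lisniho, lem=detalu, zupra=grismo}

Derivation:
~$ reckoner.accrue 0
= 0
~$ reckoner.load 10/9
= 10/9
~$ reckoner.reciproc
= 9/10
~$ reckoner.accrue -56/9
= -479/90
~$ cabinet.carryto /napli /vaje
= ok
~$ reckoner.load 47
= 47
~$ reckoner.shrink -45
= 92
~$ cabinet.peekin /
= [vaje, zupra]
~$ cabinet.jot /fladapla lisniho
= created
~$ cabinet.readout /fladapla
= lisniho
~$ cabinet.carryto /vaje /lem
= ok
~$ reckoner.over -89
= -92/89
~$ measurebox.express -24 kg lb
= -2400000000/45359237
~$ reckoner.shrink -17
= 1421/89
~$ reckoner.peek
= 1421/89
~$ reckoner.load -10
= -10


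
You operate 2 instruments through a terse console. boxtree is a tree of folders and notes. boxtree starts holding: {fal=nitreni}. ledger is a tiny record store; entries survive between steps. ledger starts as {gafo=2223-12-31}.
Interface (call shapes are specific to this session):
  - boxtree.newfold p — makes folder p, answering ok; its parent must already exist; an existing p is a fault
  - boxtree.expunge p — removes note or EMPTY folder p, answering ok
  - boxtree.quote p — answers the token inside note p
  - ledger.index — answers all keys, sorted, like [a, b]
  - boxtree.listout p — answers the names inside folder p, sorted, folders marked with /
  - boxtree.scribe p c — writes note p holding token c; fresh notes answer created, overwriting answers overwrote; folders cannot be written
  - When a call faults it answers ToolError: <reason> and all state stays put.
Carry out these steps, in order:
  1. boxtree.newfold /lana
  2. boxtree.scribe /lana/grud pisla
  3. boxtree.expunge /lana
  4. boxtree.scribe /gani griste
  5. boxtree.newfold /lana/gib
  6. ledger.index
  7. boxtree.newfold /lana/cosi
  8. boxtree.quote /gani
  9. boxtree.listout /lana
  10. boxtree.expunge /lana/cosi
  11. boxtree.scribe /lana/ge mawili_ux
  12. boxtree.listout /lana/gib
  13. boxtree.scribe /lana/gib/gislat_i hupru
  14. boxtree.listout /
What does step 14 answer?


% boxtree.newfold p='/lana'
[out] ok
% boxtree.scribe p='/lana/grud' c='pisla'
[out] created
% boxtree.expunge p='/lana'
[out] ToolError: not empty
% boxtree.scribe p='/gani' c='griste'
[out] created
% boxtree.newfold p='/lana/gib'
[out] ok
% ledger.index
[out] [gafo]
% boxtree.newfold p='/lana/cosi'
[out] ok
% boxtree.quote p='/gani'
[out] griste
% boxtree.listout p='/lana'
[out] [cosi/, gib/, grud]
% boxtree.expunge p='/lana/cosi'
[out] ok
% boxtree.scribe p='/lana/ge' c='mawili_ux'
[out] created
% boxtree.listout p='/lana/gib'
[out] []
% boxtree.scribe p='/lana/gib/gislat_i' c='hupru'
[out] created
% boxtree.listout p='/'
[out] [fal, gani, lana/]

Answer: [fal, gani, lana/]


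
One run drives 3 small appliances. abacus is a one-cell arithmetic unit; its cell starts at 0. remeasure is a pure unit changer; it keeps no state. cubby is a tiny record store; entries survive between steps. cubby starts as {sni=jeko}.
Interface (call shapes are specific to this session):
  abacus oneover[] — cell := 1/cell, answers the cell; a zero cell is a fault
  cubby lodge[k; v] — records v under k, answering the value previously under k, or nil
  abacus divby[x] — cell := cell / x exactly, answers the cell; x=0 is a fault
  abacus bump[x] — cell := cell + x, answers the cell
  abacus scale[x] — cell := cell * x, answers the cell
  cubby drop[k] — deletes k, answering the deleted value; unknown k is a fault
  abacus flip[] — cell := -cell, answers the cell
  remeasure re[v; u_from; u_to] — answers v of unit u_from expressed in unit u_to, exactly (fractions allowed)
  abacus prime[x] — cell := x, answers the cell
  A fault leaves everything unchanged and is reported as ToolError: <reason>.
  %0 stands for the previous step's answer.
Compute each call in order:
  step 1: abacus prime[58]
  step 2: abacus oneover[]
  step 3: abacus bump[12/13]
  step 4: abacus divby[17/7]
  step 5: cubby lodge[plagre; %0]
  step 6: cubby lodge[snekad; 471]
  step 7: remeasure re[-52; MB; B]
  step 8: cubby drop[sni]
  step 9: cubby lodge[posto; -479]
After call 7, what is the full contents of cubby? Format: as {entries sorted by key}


CALL abacus prime[x='58']
RET  58
CALL abacus oneover[]
RET  1/58
CALL abacus bump[x='12/13']
RET  709/754
CALL abacus divby[x='17/7']
RET  4963/12818
CALL cubby lodge[k='plagre'; v='%0']
RET  nil
CALL cubby lodge[k='snekad'; v='471']
RET  nil
CALL remeasure re[v='-52'; u_from='MB'; u_to='B']
RET  -52000000
CALL cubby drop[k='sni']
RET  jeko
CALL cubby lodge[k='posto'; v='-479']
RET  nil

Answer: {plagre=4963/12818, snekad=471, sni=jeko}


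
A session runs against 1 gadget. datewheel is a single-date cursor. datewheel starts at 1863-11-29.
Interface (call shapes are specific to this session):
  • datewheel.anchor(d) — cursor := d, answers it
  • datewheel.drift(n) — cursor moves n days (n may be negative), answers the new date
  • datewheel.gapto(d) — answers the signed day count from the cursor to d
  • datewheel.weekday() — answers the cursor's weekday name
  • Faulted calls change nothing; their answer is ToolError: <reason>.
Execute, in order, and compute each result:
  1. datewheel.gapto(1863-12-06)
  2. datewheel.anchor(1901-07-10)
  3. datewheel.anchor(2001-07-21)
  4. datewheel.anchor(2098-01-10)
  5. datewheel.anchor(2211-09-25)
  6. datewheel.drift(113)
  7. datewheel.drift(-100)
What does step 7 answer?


Answer: 2211-10-08

Derivation:
>> datewheel.gapto(1863-12-06)
<< 7
>> datewheel.anchor(1901-07-10)
<< 1901-07-10
>> datewheel.anchor(2001-07-21)
<< 2001-07-21
>> datewheel.anchor(2098-01-10)
<< 2098-01-10
>> datewheel.anchor(2211-09-25)
<< 2211-09-25
>> datewheel.drift(113)
<< 2212-01-16
>> datewheel.drift(-100)
<< 2211-10-08


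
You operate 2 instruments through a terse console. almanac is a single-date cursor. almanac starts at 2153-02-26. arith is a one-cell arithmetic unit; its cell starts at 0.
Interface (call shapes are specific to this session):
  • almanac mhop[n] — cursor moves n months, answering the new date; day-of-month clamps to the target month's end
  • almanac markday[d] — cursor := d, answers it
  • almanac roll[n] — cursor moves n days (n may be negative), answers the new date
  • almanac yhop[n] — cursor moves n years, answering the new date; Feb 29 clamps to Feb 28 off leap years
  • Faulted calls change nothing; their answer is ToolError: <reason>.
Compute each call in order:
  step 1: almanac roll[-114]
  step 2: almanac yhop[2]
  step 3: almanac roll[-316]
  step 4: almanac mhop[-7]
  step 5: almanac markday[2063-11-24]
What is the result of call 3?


Answer: 2153-12-23

Derivation:
I try almanac roll with n: -114, and get 2152-11-04.
I invoke almanac yhop with n: 2: 2154-11-04.
Calling almanac roll with n: -316, and observe 2153-12-23.
Using almanac mhop with n: -7, and observe 2153-05-23.
Next I call almanac markday with d: 2063-11-24, and see 2063-11-24.


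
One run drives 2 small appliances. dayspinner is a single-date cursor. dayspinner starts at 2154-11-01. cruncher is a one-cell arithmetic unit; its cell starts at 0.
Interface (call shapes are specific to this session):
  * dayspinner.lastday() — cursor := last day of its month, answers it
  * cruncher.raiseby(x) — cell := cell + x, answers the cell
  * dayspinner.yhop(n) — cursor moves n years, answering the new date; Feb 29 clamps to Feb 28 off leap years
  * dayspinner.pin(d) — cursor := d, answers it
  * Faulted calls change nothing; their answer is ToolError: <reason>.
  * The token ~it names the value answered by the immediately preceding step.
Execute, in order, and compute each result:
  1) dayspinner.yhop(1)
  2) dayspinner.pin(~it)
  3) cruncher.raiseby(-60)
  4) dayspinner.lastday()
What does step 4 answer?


Answer: 2155-11-30

Derivation:
Step: dayspinner.yhop[n='1']
Result: 2155-11-01
Step: dayspinner.pin[d='~it']
Result: 2155-11-01
Step: cruncher.raiseby[x='-60']
Result: -60
Step: dayspinner.lastday[]
Result: 2155-11-30


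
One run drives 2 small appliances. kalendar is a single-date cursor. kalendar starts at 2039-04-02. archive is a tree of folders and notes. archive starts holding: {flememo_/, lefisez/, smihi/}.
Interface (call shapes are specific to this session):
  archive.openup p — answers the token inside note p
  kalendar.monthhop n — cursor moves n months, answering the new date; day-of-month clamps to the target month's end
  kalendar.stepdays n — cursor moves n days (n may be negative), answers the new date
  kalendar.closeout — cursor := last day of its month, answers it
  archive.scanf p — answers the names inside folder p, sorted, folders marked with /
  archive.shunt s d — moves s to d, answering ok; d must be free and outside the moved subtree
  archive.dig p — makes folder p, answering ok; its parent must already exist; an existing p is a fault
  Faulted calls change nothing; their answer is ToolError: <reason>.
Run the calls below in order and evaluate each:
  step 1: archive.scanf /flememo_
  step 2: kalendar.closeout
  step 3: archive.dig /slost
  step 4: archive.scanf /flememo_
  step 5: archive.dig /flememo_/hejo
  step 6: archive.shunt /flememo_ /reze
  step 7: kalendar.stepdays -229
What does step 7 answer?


Then archive.scanf on /flememo_, giving [].
Next I call kalendar.closeout(), and observe 2039-04-30.
I run archive.dig on /slost, and get ok.
I use archive.scanf on /flememo_, and get [].
Invoking archive.dig on /flememo_/hejo, → ok.
Calling archive.shunt on /flememo_, /reze, → ok.
Now I run kalendar.stepdays on -229, yielding 2038-09-13.

Answer: 2038-09-13


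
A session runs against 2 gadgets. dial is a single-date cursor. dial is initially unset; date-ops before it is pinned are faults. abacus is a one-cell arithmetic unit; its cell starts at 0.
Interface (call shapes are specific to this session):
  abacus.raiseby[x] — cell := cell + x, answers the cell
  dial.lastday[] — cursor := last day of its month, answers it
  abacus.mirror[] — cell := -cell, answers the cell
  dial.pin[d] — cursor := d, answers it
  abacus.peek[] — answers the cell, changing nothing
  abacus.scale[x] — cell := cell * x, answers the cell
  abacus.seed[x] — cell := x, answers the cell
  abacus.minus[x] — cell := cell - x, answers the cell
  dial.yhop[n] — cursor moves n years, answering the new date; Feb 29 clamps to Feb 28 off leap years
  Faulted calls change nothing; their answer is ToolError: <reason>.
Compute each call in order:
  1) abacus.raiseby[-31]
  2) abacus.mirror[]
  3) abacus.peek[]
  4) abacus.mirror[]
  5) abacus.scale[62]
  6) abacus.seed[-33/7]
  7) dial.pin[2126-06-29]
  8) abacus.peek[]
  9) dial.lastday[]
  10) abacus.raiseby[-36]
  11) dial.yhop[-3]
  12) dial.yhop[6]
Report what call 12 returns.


Answer: 2129-06-30

Derivation:
>> raiseby(x: -31)
<< -31
>> mirror()
<< 31
>> peek()
<< 31
>> mirror()
<< -31
>> scale(x: 62)
<< -1922
>> seed(x: -33/7)
<< -33/7
>> pin(d: 2126-06-29)
<< 2126-06-29
>> peek()
<< -33/7
>> lastday()
<< 2126-06-30
>> raiseby(x: -36)
<< -285/7
>> yhop(n: -3)
<< 2123-06-30
>> yhop(n: 6)
<< 2129-06-30


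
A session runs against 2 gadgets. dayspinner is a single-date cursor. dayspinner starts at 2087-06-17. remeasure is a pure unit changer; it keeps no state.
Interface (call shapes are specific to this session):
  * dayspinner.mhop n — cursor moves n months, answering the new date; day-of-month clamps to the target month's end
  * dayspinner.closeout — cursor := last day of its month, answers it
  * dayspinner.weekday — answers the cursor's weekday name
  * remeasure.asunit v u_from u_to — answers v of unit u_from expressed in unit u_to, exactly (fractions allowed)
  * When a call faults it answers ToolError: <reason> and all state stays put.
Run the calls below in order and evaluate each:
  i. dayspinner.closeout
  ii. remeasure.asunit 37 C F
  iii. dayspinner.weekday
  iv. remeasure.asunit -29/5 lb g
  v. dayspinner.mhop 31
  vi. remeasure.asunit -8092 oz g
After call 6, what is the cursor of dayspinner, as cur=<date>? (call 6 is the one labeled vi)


·→ dayspinner.closeout()
·← 2087-06-30
·→ remeasure.asunit(v→37, u_from→C, u_to→F)
·← 493/5
·→ dayspinner.weekday()
·← Monday
·→ remeasure.asunit(v→-29/5, u_from→lb, u_to→g)
·← -1315417873/500000
·→ dayspinner.mhop(n→31)
·← 2090-01-30
·→ remeasure.asunit(v→-8092, u_from→oz, u_to→g)
·← -91761736451/400000

Answer: cur=2090-01-30


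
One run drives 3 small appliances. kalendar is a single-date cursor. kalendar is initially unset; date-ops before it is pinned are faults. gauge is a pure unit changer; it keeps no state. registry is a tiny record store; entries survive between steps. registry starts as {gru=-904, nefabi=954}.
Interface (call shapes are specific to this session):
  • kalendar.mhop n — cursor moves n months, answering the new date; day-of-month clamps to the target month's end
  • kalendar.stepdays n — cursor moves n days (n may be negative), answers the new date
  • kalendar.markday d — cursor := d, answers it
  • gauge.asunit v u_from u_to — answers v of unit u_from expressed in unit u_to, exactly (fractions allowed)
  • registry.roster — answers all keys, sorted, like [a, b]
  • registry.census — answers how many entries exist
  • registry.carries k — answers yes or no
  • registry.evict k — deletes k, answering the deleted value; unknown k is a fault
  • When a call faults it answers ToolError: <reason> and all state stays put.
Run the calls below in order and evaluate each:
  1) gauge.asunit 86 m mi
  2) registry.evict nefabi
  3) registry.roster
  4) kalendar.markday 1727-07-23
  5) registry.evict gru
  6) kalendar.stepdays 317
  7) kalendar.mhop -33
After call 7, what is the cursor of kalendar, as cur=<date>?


Answer: cur=1725-09-04

Derivation:
$ gauge.asunit v→86 u_from→m u_to→mi
  5375/100584
$ registry.evict k→nefabi
  954
$ registry.roster
  [gru]
$ kalendar.markday d→1727-07-23
  1727-07-23
$ registry.evict k→gru
  -904
$ kalendar.stepdays n→317
  1728-06-04
$ kalendar.mhop n→-33
  1725-09-04


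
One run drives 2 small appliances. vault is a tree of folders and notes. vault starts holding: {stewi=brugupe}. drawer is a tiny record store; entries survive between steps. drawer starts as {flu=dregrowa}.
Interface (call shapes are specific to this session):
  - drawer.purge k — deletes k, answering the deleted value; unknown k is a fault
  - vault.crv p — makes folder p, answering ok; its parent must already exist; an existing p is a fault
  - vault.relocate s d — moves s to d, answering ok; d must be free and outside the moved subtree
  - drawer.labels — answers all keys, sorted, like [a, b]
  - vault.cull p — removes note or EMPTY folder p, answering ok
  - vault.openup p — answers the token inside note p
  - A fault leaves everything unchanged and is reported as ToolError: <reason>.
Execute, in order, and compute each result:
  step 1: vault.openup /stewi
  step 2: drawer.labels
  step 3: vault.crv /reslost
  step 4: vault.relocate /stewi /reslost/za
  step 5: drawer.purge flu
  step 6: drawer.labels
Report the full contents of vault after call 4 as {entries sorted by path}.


Do: vault.openup[/stewi]
See: brugupe
Do: drawer.labels[]
See: [flu]
Do: vault.crv[/reslost]
See: ok
Do: vault.relocate[/stewi; /reslost/za]
See: ok
Do: drawer.purge[flu]
See: dregrowa
Do: drawer.labels[]
See: []

Answer: {reslost/, reslost/za=brugupe}


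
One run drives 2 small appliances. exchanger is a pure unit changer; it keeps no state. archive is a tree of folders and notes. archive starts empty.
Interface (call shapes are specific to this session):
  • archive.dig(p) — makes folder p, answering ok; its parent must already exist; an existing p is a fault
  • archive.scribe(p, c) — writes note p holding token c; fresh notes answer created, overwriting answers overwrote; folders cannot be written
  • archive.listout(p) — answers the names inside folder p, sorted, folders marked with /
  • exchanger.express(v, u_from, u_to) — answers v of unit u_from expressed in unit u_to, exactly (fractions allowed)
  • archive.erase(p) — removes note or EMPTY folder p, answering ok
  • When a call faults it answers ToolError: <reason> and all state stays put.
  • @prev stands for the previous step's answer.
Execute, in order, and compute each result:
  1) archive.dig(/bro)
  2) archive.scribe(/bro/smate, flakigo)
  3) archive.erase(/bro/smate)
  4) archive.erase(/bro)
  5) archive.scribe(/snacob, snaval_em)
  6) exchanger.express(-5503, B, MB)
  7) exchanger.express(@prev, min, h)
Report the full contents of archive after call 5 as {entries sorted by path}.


-> dig(p=/bro)
<- ok
-> scribe(p=/bro/smate, c=flakigo)
<- created
-> erase(p=/bro/smate)
<- ok
-> erase(p=/bro)
<- ok
-> scribe(p=/snacob, c=snaval_em)
<- created
-> express(v=-5503, u_from=B, u_to=MB)
<- -5503/1000000
-> express(v=@prev, u_from=min, u_to=h)
<- -5503/60000000

Answer: {snacob=snaval_em}


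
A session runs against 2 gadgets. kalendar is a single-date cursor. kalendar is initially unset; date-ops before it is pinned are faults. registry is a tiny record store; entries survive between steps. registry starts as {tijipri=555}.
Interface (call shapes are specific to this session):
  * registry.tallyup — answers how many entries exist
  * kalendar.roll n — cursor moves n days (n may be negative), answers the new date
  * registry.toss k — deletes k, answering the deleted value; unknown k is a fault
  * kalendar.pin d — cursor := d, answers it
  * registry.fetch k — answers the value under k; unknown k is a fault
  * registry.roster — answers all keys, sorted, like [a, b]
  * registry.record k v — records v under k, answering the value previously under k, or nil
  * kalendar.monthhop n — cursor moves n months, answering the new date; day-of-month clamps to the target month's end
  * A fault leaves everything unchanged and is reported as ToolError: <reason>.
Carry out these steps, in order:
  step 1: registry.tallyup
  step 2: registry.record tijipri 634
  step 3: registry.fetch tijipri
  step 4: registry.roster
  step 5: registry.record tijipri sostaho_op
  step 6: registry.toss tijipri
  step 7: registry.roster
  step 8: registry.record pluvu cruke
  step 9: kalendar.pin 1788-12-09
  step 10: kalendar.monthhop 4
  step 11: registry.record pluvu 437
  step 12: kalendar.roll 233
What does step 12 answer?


Next I call tallyup, and get 1.
I try record(k→tijipri, v→634), giving 555.
Then fetch(k→tijipri), which returns 634.
I call roster(): [tijipri].
Then record(k→tijipri, v→sostaho_op), yielding 634.
I use toss(k→tijipri), which returns sostaho_op.
Invoking roster(), — result: [].
Then record(k→pluvu, v→cruke): nil.
Next I call pin(d→1788-12-09), and observe 1788-12-09.
I try monthhop(n→4), and see 1789-04-09.
Invoking record(k→pluvu, v→437), giving cruke.
Invoking roll(n→233), which returns 1789-11-28.

Answer: 1789-11-28


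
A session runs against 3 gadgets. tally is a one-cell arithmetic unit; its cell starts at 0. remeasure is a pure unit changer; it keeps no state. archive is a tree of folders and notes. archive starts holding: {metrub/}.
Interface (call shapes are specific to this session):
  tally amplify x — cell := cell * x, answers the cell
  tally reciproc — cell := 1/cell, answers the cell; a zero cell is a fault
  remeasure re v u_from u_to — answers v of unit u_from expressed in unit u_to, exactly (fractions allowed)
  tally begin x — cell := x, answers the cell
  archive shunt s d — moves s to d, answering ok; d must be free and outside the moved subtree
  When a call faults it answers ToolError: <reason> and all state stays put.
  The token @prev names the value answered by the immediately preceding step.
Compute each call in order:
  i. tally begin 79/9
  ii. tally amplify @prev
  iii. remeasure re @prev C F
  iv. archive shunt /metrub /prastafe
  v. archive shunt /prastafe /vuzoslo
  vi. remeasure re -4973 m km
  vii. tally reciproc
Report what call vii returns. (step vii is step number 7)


Invoking tally begin using x=79/9, yielding 79/9.
Now I run tally amplify using x=@prev, yielding 6241/81.
I use remeasure re using v=@prev, u_from=C, u_to=F, — result: 7681/45.
I try archive shunt using s=/metrub, d=/prastafe, — result: ok.
I run archive shunt using s=/prastafe, d=/vuzoslo, — result: ok.
Now I run remeasure re using v=-4973, u_from=m, u_to=km, and get -4973/1000.
I call tally reciproc(), and see 81/6241.

Answer: 81/6241


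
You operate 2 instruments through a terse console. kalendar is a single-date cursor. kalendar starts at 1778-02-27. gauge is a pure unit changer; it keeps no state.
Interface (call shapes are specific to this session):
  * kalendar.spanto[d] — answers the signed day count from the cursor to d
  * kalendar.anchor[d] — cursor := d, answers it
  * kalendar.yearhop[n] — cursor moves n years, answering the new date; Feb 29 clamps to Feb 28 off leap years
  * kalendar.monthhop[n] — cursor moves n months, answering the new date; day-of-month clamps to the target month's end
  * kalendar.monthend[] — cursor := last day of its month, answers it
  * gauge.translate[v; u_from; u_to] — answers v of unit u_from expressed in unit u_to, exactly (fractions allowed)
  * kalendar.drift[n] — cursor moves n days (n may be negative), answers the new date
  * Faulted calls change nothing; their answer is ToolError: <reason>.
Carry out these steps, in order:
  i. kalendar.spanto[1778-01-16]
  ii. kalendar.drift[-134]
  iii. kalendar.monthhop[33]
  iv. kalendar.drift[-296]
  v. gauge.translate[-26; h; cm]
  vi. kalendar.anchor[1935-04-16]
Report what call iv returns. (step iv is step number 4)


$ spanto d: 1778-01-16
= -42
$ drift n: -134
= 1777-10-16
$ monthhop n: 33
= 1780-07-16
$ drift n: -296
= 1779-09-24
$ translate v: -26 u_from: h u_to: cm
= ToolError: incompatible units
$ anchor d: 1935-04-16
= 1935-04-16

Answer: 1779-09-24


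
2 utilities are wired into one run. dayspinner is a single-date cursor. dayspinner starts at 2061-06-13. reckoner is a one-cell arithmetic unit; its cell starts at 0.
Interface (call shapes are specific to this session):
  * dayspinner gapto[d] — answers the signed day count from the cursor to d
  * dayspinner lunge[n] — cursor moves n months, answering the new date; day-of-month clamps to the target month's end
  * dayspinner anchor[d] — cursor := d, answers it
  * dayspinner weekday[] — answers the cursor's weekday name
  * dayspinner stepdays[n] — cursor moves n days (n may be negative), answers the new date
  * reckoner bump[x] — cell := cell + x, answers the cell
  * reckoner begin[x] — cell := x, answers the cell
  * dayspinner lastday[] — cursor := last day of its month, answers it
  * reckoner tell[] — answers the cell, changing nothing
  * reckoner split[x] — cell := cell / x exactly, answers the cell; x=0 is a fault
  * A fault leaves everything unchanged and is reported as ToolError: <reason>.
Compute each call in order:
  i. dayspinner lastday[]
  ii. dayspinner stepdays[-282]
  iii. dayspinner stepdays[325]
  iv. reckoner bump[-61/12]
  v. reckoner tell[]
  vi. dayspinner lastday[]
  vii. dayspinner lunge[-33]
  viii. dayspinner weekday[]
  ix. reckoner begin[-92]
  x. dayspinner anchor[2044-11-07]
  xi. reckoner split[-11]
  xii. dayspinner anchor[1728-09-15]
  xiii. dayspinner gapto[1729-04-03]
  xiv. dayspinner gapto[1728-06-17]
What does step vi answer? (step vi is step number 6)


Answer: 2061-08-31

Derivation:
I invoke dayspinner lastday, yielding 2061-06-30.
I run dayspinner stepdays using n=-282, and get 2060-09-21.
Calling dayspinner stepdays using n=325, and see 2061-08-12.
I use reckoner bump using x=-61/12, which returns -61/12.
I try reckoner tell(), giving -61/12.
Next I call dayspinner lastday, giving 2061-08-31.
I try dayspinner lunge using n=-33, and see 2058-11-30.
Invoking dayspinner weekday, and observe Saturday.
Using reckoner begin using x=-92: -92.
I invoke dayspinner anchor using d=2044-11-07, and see 2044-11-07.
Calling reckoner split using x=-11, → 92/11.
I use dayspinner anchor using d=1728-09-15, → 1728-09-15.
Using dayspinner gapto using d=1729-04-03, → 200.
Next I call dayspinner gapto using d=1728-06-17, — result: -90.
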